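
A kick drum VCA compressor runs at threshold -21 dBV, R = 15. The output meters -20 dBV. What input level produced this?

That's 1 dB above the -21 dBV threshold.
Undo the ratio: input overshoot = 1 × 15 = 15 dB, giving input = -6 dBV.

-6 dBV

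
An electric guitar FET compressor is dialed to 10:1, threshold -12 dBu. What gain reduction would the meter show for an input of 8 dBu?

18 dB

8 dBu exceeds the threshold by 20 dB.
After 10:1 compression the overshoot becomes 20/10 = 2 dB.
So the signal is attenuated by 20 − 2 = 18 dB.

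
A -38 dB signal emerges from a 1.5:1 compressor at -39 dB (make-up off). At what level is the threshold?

-41 dB

Gain reduction = -38 − (-39) = 1 dB; output overshoot = GR / (R − 1) = 1 / 0.5 = 2 dB.
Threshold = output − output overshoot = -39 − 2 = -41 dB.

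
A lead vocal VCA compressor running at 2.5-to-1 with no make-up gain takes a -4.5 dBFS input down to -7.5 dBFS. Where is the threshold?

-9.5 dBFS

Gain reduction = -4.5 − (-7.5) = 3 dB; output overshoot = GR / (R − 1) = 3 / 1.5 = 2 dB.
Threshold = output − output overshoot = -7.5 − 2 = -9.5 dBFS.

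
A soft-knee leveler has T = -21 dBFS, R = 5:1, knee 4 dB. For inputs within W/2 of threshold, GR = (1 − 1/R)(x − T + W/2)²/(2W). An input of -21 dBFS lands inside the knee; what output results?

-21.4 dBFS

x − T + W/2 = -21 − (-21) + 2 = 2.
GR = (1 − 1/5) × 2² / 8 = 0.8 × 4 / 8 = 0.4 dB.
Output = -21 − 0.4 = -21.4 dBFS.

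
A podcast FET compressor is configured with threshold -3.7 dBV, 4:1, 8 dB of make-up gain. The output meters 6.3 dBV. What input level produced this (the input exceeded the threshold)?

4.3 dBV

Stripping the +8 dB make-up gives -1.7 dBV at the gain stage.
The compressed level sits -1.7 − (-3.7) = 2 dB over threshold.
Before 4:1 compression the overshoot was 2 × 4 = 8 dB, so input = -3.7 + 8 = 4.3 dBV.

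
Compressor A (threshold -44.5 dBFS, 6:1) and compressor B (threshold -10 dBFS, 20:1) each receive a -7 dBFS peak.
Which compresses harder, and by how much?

A: 37.5 dB over, compressed to 6.25 dB over, so 31.25 dB of GR.
B: 3 dB over, compressed to 0.15 dB over, so 2.85 dB of GR.
Difference: 28.4 dB in favour of A.

A, by 28.4 dB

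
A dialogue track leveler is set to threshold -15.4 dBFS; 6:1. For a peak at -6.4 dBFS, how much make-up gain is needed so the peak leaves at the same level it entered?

Overshoot 9 dB → 9/6 = 1.5 dB after compression, so the compressed level is -15.4 + 1.5 = -13.9 dBFS.
Make-up = target − compressed = -6.4 − (-13.9) = 7.5 dB.

7.5 dB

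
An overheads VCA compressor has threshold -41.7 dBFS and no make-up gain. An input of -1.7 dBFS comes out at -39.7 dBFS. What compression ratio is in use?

20:1

Input overshoot = -1.7 − (-41.7) = 40 dB; output overshoot = -39.7 − (-41.7) = 2 dB.
Ratio = 40 / 2 = 20.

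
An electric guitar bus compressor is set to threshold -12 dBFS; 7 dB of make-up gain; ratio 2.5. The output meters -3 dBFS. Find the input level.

Before make-up, the level was -3 − 7 = -10 dBFS.
That's 2 dB above the -12 dBFS threshold.
Input overshoot = R × output overshoot = 5 dB → input = -12 + 5 = -7 dBFS.

-7 dBFS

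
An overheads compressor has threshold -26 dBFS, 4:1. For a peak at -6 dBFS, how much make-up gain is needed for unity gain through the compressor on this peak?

The peak compresses to -26 + 20/4 = -21 dBFS.
To reach -6 dBFS requires -6 − (-21) = 15 dB of make-up.

15 dB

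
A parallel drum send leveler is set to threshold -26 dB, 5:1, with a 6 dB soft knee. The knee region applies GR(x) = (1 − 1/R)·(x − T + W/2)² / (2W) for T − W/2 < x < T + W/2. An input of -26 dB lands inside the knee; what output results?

-26.6 dB

x − T + W/2 = -26 − (-26) + 3 = 3.
GR = (1 − 1/5) × 3² / 12 = 0.8 × 9 / 12 = 0.6 dB.
Output = -26 − 0.6 = -26.6 dB.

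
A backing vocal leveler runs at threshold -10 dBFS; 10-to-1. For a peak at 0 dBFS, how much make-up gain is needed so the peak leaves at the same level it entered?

9 dB

Overshoot 10 dB → 10/10 = 1 dB after compression, so the compressed level is -10 + 1 = -9 dBFS.
Make-up = target − compressed = 0 − (-9) = 9 dB.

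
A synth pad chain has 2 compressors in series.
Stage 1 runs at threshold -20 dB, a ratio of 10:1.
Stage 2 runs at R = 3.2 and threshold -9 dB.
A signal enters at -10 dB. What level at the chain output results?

Stage 1: overshoot 10 dB → 10/10 = 1 dB → -19 dB.
Stage 2: -19 dB ≤ -9 dB, so stage 2 doesn't engage; output -19 dB.

-19 dB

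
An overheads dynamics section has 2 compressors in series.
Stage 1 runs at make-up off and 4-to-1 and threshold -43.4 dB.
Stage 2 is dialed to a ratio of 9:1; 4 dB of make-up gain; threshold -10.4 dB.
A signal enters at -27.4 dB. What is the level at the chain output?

Stage 1: 16 dB above -43.4 dB, reduced 4:1 to 4 dB above → -39.4 dB.
Stage 2: -39.4 dB ≤ -10.4 dB, so stage 2 doesn't engage; make-up brings it to -35.4 dB.

-35.4 dB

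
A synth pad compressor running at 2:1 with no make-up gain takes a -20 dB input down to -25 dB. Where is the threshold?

-30 dB

Let T be the threshold. Output overshoot = (input overshoot)/R, so -25 − T = (-20 − T)/2.
2·(-25 − T) = -20 − T → 1·T = -50 − (-20) = -30.
T = -30/1 = -30 dB.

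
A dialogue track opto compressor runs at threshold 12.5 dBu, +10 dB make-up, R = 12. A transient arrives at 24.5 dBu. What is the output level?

23.5 dBu

Overshoot: 24.5 − 12.5 = 12 dB.
12:1 compression reduces that to 12/12 = 1 dB over.
So the level is 12.5 + 1 = 13.5 dBu; make-up adds 10 dB, giving 23.5 dBu.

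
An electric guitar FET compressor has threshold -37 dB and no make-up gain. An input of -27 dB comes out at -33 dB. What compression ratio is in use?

2.5:1

Input overshoot = -27 − (-37) = 10 dB; output overshoot = -33 − (-37) = 4 dB.
Ratio = 10 / 4 = 2.5.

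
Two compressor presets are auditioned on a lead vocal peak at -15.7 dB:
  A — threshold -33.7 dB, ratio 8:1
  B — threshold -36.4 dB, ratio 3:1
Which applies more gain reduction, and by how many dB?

A: overshoot 18 dB → output overshoot 2.25 dB → GR 15.75 dB.
B: overshoot 20.7 dB → output overshoot 6.9 dB → GR 13.8 dB.
A reduces 1.95 dB more.

A, by 1.95 dB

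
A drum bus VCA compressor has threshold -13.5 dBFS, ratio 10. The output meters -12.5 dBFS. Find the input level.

-3.5 dBFS

Post-compression overshoot = -12.5 − (-13.5) = 1 dB.
Undo the ratio: input overshoot = 1 × 10 = 10 dB, giving input = -3.5 dBFS.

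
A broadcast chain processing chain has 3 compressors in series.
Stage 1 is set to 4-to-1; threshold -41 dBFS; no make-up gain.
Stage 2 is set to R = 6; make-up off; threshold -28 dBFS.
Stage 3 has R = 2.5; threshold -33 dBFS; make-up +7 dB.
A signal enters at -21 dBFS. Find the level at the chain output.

Stage 1: overshoot 20 dB → 20/4 = 5 dB → -36 dBFS.
Stage 2: -36 dBFS is at or below the -28 dBFS threshold — no compression; output -36 dBFS.
Stage 3: -36 dBFS ≤ -33 dBFS, so stage 3 doesn't engage; make-up brings it to -29 dBFS.

-29 dBFS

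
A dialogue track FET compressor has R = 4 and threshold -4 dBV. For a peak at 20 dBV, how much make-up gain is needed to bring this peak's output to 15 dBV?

13 dB

Overshoot 24 dB → 24/4 = 6 dB after compression, so the compressed level is -4 + 6 = 2 dBV.
Make-up = target − compressed = 15 − 2 = 13 dB.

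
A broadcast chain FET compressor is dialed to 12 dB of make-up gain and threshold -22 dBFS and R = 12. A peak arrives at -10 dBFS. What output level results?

-9 dBFS

The input is 12 dB above the -22 dBFS threshold.
The 12 dB excess becomes 1 dB after 12:1 reduction.
So the level is -22 + 1 = -21 dBFS; make-up adds 12 dB, giving -9 dBFS.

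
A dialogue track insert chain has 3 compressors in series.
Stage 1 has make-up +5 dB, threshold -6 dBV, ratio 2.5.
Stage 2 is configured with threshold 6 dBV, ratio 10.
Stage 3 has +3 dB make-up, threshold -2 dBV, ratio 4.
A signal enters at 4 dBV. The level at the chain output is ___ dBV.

Stage 1: overshoot 10 dB → 10/2.5 = 4 dB → -2 dBV; +5 dB make-up → 3 dBV.
Stage 2: 3 dBV ≤ 6 dBV, so stage 2 doesn't engage; output 3 dBV.
Stage 3: overshoot 5 dB → 5/4 = 1.25 dB → -0.75 dBV; +3 dB make-up → 2.25 dBV.

2.25 dBV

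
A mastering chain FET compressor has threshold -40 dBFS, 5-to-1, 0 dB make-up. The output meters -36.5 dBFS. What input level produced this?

The compressed level sits -36.5 − (-40) = 3.5 dB over threshold.
Before 5:1 compression the overshoot was 3.5 × 5 = 17.5 dB, so input = -40 + 17.5 = -22.5 dBFS.

-22.5 dBFS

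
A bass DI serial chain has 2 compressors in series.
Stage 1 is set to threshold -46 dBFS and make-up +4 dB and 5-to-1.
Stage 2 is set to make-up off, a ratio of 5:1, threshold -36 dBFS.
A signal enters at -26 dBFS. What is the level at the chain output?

Stage 1: overshoot 20 dB → 20/5 = 4 dB → -42 dBFS; +4 dB make-up → -38 dBFS.
Stage 2: -38 dBFS is at or below the -36 dBFS threshold — no compression; output -38 dBFS.

-38 dBFS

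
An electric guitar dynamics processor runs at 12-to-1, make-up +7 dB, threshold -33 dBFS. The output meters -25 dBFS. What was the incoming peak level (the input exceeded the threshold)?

-21 dBFS

Before make-up, the level was -25 − 7 = -32 dBFS.
The compressed level sits -32 − (-33) = 1 dB over threshold.
Before 12:1 compression the overshoot was 1 × 12 = 12 dB, so input = -33 + 12 = -21 dBFS.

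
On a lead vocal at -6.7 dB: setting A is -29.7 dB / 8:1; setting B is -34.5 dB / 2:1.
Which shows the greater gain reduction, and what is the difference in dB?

A: GR = 23 − 23/8 = 20.125 dB.
B: GR = 27.8 − 27.8/2 = 13.9 dB.
A reduces 6.225 dB more.

A, by 6.225 dB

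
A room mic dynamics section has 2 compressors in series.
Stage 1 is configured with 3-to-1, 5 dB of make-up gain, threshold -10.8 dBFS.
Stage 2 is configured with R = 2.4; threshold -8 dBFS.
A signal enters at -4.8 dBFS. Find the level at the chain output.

Stage 1: overshoot 6 dB → 6/3 = 2 dB → -8.8 dBFS; +5 dB make-up → -3.8 dBFS.
Stage 2: overshoot 4.2 dB → 4.2/2.4 = 1.75 dB → -6.25 dBFS.

-6.25 dBFS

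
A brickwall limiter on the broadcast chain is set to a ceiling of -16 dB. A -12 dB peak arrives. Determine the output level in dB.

At ∞:1, everything above -16 dB is held at the ceiling.

-16 dB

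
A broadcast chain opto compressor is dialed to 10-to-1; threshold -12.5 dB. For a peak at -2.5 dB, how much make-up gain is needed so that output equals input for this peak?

9 dB

Without make-up, output = threshold + overshoot/10 = -12.5 + 1 = -11.5 dB.
Gap to target: 9 dB.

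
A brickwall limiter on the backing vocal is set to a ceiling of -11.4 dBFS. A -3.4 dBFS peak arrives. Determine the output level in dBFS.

-11.4 dBFS

The limiter clamps the peak to its -11.4 dBFS ceiling.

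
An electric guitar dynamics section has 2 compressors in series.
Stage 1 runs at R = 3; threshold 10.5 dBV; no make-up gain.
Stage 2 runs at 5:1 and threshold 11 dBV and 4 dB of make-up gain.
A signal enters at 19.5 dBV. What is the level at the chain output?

Stage 1: 19.5 dBV is 9 dB over 10.5 dBV; at 3:1 that becomes 3 dB over, giving 13.5 dBV.
Stage 2: 13.5 dBV is 2.5 dB over 11 dBV; at 5:1 that becomes 0.5 dB over, giving 11.5 dBV; +4 dB make-up → 15.5 dBV.

15.5 dBV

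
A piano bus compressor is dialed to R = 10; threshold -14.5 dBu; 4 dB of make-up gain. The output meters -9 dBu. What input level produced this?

Before make-up, the level was -9 − 4 = -13 dBu.
Post-compression overshoot = -13 − (-14.5) = 1.5 dB.
Undo the ratio: input overshoot = 1.5 × 10 = 15 dB, giving input = 0.5 dBu.

0.5 dBu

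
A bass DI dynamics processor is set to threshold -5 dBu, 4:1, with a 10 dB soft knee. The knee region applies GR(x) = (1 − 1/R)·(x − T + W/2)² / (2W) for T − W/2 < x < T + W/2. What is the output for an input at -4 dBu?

x − T + W/2 = -4 − (-5) + 5 = 6.
GR = (1 − 1/4) × 6² / 20 = 0.75 × 36 / 20 = 1.35 dB.
Output = -4 − 1.35 = -5.35 dBu.

-5.35 dBu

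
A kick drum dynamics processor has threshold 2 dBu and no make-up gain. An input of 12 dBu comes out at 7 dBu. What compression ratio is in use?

2:1

Input overshoot = 12 − 2 = 10 dB; output overshoot = 7 − 2 = 5 dB.
Ratio = 10 / 5 = 2.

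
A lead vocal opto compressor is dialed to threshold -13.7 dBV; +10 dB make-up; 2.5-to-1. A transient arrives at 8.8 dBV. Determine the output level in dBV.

Overshoot: 8.8 − (-13.7) = 22.5 dB.
At 2.5:1 the overshoot is divided by 2.5, leaving 9 dB above threshold.
So the level is -13.7 + 9 = -4.7 dBV; make-up adds 10 dB, giving 5.3 dBV.

5.3 dBV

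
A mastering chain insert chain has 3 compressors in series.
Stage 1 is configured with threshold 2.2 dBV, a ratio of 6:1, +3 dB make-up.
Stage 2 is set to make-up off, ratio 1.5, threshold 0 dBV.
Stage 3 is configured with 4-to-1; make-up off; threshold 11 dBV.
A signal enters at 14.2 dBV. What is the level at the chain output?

4.8 dBV

Stage 1: 12 dB above 2.2 dBV, reduced 6:1 to 2 dB above → 4.2 dBV; +3 dB make-up → 7.2 dBV.
Stage 2: overshoot 7.2 dB → 7.2/1.5 = 4.8 dB → 4.8 dBV.
Stage 3: 4.8 dBV ≤ 11 dBV, so stage 3 doesn't engage; output 4.8 dBV.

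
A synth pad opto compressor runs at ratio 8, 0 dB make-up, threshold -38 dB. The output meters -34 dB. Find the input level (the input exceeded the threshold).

-6 dB

Post-compression overshoot = -34 − (-38) = 4 dB.
Input overshoot = R × output overshoot = 32 dB → input = -38 + 32 = -6 dB.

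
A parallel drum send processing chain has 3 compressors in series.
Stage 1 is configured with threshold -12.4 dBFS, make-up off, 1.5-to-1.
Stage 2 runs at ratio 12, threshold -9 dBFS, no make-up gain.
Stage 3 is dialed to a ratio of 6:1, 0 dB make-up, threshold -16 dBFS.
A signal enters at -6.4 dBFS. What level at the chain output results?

Stage 1: overshoot 6 dB → 6/1.5 = 4 dB → -8.4 dBFS.
Stage 2: overshoot 0.6 dB → 0.6/12 = 0.05 dB → -8.95 dBFS.
Stage 3: overshoot 7.05 dB → 7.05/6 = 1.175 dB → -14.825 dBFS.

-14.825 dBFS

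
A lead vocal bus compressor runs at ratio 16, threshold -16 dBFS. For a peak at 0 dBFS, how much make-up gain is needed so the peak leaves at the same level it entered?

15 dB

The peak compresses to -16 + 16/16 = -15 dBFS.
To reach 0 dBFS requires 0 − (-15) = 15 dB of make-up.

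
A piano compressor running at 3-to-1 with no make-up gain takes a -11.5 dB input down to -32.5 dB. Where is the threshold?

-43 dB

Gain reduction = -11.5 − (-32.5) = 21 dB; output overshoot = GR / (R − 1) = 21 / 2 = 10.5 dB.
Threshold = output − output overshoot = -32.5 − 10.5 = -43 dB.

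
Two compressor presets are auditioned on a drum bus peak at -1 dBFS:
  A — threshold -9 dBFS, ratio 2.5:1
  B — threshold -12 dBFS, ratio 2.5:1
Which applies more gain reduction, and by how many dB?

A: overshoot 8 dB → output overshoot 3.2 dB → GR 4.8 dB.
B: overshoot 11 dB → output overshoot 4.4 dB → GR 6.6 dB.
B applies 1.8 dB more gain reduction.

B, by 1.8 dB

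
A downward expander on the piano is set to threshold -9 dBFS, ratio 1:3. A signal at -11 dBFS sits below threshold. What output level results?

Below threshold, a 1:3 expander applies gain = (3−1)×(T − x) of attenuation.
(3−1) × 2 = 4 dB, so output = -11 − 4 = -15 dBFS.

-15 dBFS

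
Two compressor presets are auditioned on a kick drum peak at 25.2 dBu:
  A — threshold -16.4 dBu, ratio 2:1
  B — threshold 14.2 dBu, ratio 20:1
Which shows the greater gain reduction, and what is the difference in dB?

A: 41.6 dB over, compressed to 20.8 dB over, so 20.8 dB of GR.
B: 11 dB over, compressed to 0.55 dB over, so 10.45 dB of GR.
A reduces 10.35 dB more.

A, by 10.35 dB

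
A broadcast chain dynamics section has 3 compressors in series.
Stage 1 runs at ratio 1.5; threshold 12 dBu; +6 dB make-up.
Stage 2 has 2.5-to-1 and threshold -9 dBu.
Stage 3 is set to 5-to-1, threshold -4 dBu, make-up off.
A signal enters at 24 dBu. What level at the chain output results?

-2.2 dBu

Stage 1: 24 dBu is 12 dB over 12 dBu; at 1.5:1 that becomes 8 dB over, giving 20 dBu; +6 dB make-up → 26 dBu.
Stage 2: overshoot 35 dB → 35/2.5 = 14 dB → 5 dBu.
Stage 3: overshoot 9 dB → 9/5 = 1.8 dB → -2.2 dBu.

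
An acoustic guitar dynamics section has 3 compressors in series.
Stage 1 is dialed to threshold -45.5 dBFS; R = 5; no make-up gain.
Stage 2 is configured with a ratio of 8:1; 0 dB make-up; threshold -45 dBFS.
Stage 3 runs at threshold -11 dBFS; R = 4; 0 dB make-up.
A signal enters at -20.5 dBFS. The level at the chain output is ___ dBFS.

Stage 1: 25 dB above -45.5 dBFS, reduced 5:1 to 5 dB above → -40.5 dBFS.
Stage 2: overshoot 4.5 dB → 4.5/8 = 0.5625 dB → -44.4375 dBFS.
Stage 3: -44.4375 dBFS ≤ -11 dBFS, so stage 3 doesn't engage; output -44.4375 dBFS.

-44.4375 dBFS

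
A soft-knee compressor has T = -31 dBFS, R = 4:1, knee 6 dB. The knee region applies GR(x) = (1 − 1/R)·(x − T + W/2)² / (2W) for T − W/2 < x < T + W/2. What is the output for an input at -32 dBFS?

x − T + W/2 = -32 − (-31) + 3 = 2.
GR = (1 − 1/4) × 2² / 12 = 0.75 × 4 / 12 = 0.25 dB.
Output = -32 − 0.25 = -32.25 dBFS.

-32.25 dBFS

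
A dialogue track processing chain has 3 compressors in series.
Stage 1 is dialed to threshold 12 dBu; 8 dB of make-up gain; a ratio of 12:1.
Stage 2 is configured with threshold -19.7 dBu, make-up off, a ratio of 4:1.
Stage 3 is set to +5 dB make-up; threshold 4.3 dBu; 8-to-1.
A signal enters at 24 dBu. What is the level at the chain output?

-4.525 dBu

Stage 1: 12 dB above 12 dBu, reduced 12:1 to 1 dB above → 13 dBu; +8 dB make-up → 21 dBu.
Stage 2: 40.7 dB above -19.7 dBu, reduced 4:1 to 10.175 dB above → -9.525 dBu.
Stage 3: -9.525 dBu is at or below the 4.3 dBu threshold — no compression; make-up brings it to -4.525 dBu.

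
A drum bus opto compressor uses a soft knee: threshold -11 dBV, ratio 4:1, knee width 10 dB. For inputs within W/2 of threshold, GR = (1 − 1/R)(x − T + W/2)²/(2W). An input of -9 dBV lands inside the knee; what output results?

x − T + W/2 = -9 − (-11) + 5 = 7.
GR = (1 − 1/4) × 7² / 20 = 0.75 × 49 / 20 = 1.8375 dB.
Output = -9 − 1.8375 = -10.8375 dBV.

-10.8375 dBV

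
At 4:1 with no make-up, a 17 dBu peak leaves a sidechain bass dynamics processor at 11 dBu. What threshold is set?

9 dBu

Let T be the threshold. Output overshoot = (input overshoot)/R, so 11 − T = (17 − T)/4.
4·(11 − T) = 17 − T → 3·T = 44 − 17 = 27.
T = 27/3 = 9 dBu.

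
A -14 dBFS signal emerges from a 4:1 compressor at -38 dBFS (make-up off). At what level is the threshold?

-46 dBFS

Let T be the threshold. Output overshoot = (input overshoot)/R, so -38 − T = (-14 − T)/4.
4·(-38 − T) = -14 − T → 3·T = -152 − (-14) = -138.
T = -138/3 = -46 dBFS.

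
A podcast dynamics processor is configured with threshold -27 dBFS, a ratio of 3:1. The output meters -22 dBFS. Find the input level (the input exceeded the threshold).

-12 dBFS

The compressed level sits -22 − (-27) = 5 dB over threshold.
Undo the ratio: input overshoot = 5 × 3 = 15 dB, giving input = -12 dBFS.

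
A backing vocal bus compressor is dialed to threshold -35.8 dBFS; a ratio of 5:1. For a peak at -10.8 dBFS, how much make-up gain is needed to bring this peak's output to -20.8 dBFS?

Without make-up, output = threshold + overshoot/5 = -35.8 + 5 = -30.8 dBFS.
Gap to target: 10 dB.

10 dB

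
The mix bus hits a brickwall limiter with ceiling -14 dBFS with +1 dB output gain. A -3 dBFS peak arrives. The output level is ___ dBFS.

-13 dBFS

A brickwall limiter is an ∞:1 compressor: any input above the ceiling is clamped to -14 dBFS.
Output gain then adds 1 dB: -14 + 1 = -13 dBFS.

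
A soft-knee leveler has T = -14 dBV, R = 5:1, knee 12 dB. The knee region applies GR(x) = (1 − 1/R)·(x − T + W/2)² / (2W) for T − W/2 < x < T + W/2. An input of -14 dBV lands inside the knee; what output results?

-15.2 dBV

x − T + W/2 = -14 − (-14) + 6 = 6.
GR = (1 − 1/5) × 6² / 24 = 0.8 × 36 / 24 = 1.2 dB.
Output = -14 − 1.2 = -15.2 dBV.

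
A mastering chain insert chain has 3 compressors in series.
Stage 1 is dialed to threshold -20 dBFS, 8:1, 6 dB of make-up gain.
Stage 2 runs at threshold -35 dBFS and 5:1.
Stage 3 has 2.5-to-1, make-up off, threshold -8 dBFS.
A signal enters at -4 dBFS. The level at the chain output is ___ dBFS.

Stage 1: overshoot 16 dB → 16/8 = 2 dB → -18 dBFS; +6 dB make-up → -12 dBFS.
Stage 2: -12 dBFS is 23 dB over -35 dBFS; at 5:1 that becomes 4.6 dB over, giving -30.4 dBFS.
Stage 3: -30.4 dBFS is at or below the -8 dBFS threshold — no compression; output -30.4 dBFS.

-30.4 dBFS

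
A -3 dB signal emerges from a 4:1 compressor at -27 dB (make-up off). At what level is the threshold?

-35 dB

Gain reduction = -3 − (-27) = 24 dB; output overshoot = GR / (R − 1) = 24 / 3 = 8 dB.
Threshold = output − output overshoot = -27 − 8 = -35 dB.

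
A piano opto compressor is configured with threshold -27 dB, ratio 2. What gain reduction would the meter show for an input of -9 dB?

The signal is 18 dB above threshold.
After 2:1 compression the overshoot becomes 18/2 = 9 dB.
So the signal is attenuated by 18 − 9 = 9 dB.

9 dB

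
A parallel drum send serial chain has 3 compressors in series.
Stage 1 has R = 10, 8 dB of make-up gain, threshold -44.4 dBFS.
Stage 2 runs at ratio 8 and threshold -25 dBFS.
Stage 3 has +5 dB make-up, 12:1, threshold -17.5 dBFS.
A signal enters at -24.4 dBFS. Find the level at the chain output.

-29.4 dBFS

Stage 1: overshoot 20 dB → 20/10 = 2 dB → -42.4 dBFS; +8 dB make-up → -34.4 dBFS.
Stage 2: -34.4 dBFS ≤ -25 dBFS, so stage 2 doesn't engage; output -34.4 dBFS.
Stage 3: -34.4 dBFS ≤ -17.5 dBFS, so stage 3 doesn't engage; make-up brings it to -29.4 dBFS.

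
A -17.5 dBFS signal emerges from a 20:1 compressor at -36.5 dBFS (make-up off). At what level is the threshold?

-37.5 dBFS

Input is 20 dB above T (since output overshoot × R = input overshoot: (-36.5 − T)·20 = -17.5 − T gives T = -37.5 dBFS).
Check: -37.5 + (-17.5 − (-37.5))/20 = -37.5 + 1 = -36.5 dBFS. ✓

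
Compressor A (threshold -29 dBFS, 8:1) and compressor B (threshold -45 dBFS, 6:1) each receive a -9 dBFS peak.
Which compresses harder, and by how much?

A: overshoot 20 dB → output overshoot 2.5 dB → GR 17.5 dB.
B: overshoot 36 dB → output overshoot 6 dB → GR 30 dB.
Difference: 12.5 dB in favour of B.

B, by 12.5 dB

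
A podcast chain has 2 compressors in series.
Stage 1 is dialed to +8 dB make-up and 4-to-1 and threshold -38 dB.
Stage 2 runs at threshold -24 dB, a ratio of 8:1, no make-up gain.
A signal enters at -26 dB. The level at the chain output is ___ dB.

Stage 1: overshoot 12 dB → 12/4 = 3 dB → -35 dB; +8 dB make-up → -27 dB.
Stage 2: -27 dB is at or below the -24 dB threshold — no compression; output -27 dB.

-27 dB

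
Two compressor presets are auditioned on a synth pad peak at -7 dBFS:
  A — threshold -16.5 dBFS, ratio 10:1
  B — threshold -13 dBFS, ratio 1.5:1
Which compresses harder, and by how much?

A, by 6.55 dB

A: GR = 9.5 − 9.5/10 = 8.55 dB.
B: GR = 6 − 6/1.5 = 2 dB.
Difference: 6.55 dB in favour of A.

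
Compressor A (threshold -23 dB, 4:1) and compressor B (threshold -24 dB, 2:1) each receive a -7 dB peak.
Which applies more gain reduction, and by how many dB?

A: GR = 16 − 16/4 = 12 dB.
B: GR = 17 − 17/2 = 8.5 dB.
A applies 3.5 dB more gain reduction.

A, by 3.5 dB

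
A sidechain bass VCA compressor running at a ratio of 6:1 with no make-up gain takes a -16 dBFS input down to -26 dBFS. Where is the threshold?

-28 dBFS

Let T be the threshold. Output overshoot = (input overshoot)/R, so -26 − T = (-16 − T)/6.
6·(-26 − T) = -16 − T → 5·T = -156 − (-16) = -140.
T = -140/5 = -28 dBFS.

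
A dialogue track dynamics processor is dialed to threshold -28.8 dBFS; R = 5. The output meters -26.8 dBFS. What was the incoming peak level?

The compressed level sits -26.8 − (-28.8) = 2 dB over threshold.
Input overshoot = R × output overshoot = 10 dB → input = -28.8 + 10 = -18.8 dBFS.

-18.8 dBFS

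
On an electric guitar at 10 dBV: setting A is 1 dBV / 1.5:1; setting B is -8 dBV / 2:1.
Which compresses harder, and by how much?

B, by 6 dB

A: overshoot 9 dB → output overshoot 6 dB → GR 3 dB.
B: overshoot 18 dB → output overshoot 9 dB → GR 9 dB.
Difference: 6 dB in favour of B.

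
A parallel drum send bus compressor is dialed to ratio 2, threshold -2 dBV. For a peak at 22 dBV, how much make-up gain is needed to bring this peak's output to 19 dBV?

The peak compresses to -2 + 24/2 = 10 dBV.
To reach 19 dBV requires 19 − 10 = 9 dB of make-up.

9 dB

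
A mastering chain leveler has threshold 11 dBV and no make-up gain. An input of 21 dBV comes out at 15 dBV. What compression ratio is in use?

Input overshoot = 21 − 11 = 10 dB; output overshoot = 15 − 11 = 4 dB.
Ratio = 10 / 4 = 2.5.

2.5:1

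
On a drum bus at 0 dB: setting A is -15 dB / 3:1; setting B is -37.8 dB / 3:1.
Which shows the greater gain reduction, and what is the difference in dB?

A: overshoot 15 dB → output overshoot 5 dB → GR 10 dB.
B: overshoot 37.8 dB → output overshoot 12.6 dB → GR 25.2 dB.
Difference: 15.2 dB in favour of B.

B, by 15.2 dB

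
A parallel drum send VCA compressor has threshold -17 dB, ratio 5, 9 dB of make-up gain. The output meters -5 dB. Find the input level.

Before make-up, the level was -5 − 9 = -14 dB.
That's 3 dB above the -17 dB threshold.
Before 5:1 compression the overshoot was 3 × 5 = 15 dB, so input = -17 + 15 = -2 dB.

-2 dB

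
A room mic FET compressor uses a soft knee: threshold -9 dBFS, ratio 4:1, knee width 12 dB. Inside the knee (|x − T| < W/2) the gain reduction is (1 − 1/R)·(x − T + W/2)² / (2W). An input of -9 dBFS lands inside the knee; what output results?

-10.125 dBFS

x − T + W/2 = -9 − (-9) + 6 = 6.
GR = (1 − 1/4) × 6² / 24 = 0.75 × 36 / 24 = 1.125 dB.
Output = -9 − 1.125 = -10.125 dBFS.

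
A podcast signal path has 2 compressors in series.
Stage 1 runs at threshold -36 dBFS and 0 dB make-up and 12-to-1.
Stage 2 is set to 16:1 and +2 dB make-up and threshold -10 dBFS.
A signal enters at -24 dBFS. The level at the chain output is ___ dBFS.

-33 dBFS

Stage 1: overshoot 12 dB → 12/12 = 1 dB → -35 dBFS.
Stage 2: -35 dBFS is at or below the -10 dBFS threshold — no compression; make-up brings it to -33 dBFS.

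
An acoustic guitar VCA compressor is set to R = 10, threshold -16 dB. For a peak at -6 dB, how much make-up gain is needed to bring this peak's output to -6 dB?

9 dB

Without make-up, output = threshold + overshoot/10 = -16 + 1 = -15 dB.
Gap to target: 9 dB.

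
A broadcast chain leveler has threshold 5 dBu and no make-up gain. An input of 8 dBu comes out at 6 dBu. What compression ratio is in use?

3:1

Input overshoot = 8 − 5 = 3 dB; output overshoot = 6 − 5 = 1 dB.
Ratio = 3 / 1 = 3.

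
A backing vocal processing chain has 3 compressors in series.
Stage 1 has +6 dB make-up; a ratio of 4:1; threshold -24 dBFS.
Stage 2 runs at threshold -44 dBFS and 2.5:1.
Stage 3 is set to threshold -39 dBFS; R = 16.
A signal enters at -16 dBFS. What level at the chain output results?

Stage 1: overshoot 8 dB → 8/4 = 2 dB → -22 dBFS; +6 dB make-up → -16 dBFS.
Stage 2: 28 dB above -44 dBFS, reduced 2.5:1 to 11.2 dB above → -32.8 dBFS.
Stage 3: -32.8 dBFS is 6.2 dB over -39 dBFS; at 16:1 that becomes 0.3875 dB over, giving -38.6125 dBFS.

-38.6125 dBFS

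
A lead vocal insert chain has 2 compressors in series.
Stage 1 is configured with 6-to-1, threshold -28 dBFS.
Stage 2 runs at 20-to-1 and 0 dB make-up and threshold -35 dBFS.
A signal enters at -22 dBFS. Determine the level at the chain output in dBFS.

Stage 1: 6 dB above -28 dBFS, reduced 6:1 to 1 dB above → -27 dBFS.
Stage 2: 8 dB above -35 dBFS, reduced 20:1 to 0.4 dB above → -34.6 dBFS.

-34.6 dBFS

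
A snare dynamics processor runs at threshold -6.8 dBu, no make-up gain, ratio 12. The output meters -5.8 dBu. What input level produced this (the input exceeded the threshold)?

That's 1 dB above the -6.8 dBu threshold.
Before 12:1 compression the overshoot was 1 × 12 = 12 dB, so input = -6.8 + 12 = 5.2 dBu.

5.2 dBu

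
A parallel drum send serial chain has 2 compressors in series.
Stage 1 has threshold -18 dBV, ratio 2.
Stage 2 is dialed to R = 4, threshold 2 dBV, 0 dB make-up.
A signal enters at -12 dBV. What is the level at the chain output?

Stage 1: -12 dBV is 6 dB over -18 dBV; at 2:1 that becomes 3 dB over, giving -15 dBV.
Stage 2: below threshold (-15 ≤ 2); passes unchanged; output -15 dBV.

-15 dBV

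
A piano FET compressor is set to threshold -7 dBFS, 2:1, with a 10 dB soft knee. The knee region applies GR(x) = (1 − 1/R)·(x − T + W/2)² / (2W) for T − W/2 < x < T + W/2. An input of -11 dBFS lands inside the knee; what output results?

x − T + W/2 = -11 − (-7) + 5 = 1.
GR = (1 − 1/2) × 1² / 20 = 0.5 × 1 / 20 = 0.025 dB.
Output = -11 − 0.025 = -11.025 dBFS.

-11.025 dBFS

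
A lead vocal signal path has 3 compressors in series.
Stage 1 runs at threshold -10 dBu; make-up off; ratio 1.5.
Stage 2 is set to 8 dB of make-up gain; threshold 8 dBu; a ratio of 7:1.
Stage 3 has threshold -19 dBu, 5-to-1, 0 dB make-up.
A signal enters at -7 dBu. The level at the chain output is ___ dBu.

-15.2 dBu

Stage 1: -7 dBu is 3 dB over -10 dBu; at 1.5:1 that becomes 2 dB over, giving -8 dBu.
Stage 2: below threshold (-8 ≤ 8); passes unchanged; make-up brings it to 0 dBu.
Stage 3: 0 dBu is 19 dB over -19 dBu; at 5:1 that becomes 3.8 dB over, giving -15.2 dBu.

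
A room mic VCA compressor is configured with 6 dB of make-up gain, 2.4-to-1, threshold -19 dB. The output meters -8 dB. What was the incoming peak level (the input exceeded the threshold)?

-7 dB

Stripping the +6 dB make-up gives -14 dB at the gain stage.
Post-compression overshoot = -14 − (-19) = 5 dB.
Input overshoot = R × output overshoot = 12 dB → input = -19 + 12 = -7 dB.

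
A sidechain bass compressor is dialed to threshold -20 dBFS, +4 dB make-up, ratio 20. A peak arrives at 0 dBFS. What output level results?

-15 dBFS

0 dBFS sits 20 dB over threshold.
At 20:1 the overshoot is divided by 20, leaving 1 dB above threshold.
So the level is -20 + 1 = -19 dBFS; make-up adds 4 dB, giving -15 dBFS.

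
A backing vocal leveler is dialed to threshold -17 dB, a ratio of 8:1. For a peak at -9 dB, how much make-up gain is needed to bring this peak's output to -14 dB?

Overshoot 8 dB → 8/8 = 1 dB after compression, so the compressed level is -17 + 1 = -16 dB.
Make-up = target − compressed = -14 − (-16) = 2 dB.

2 dB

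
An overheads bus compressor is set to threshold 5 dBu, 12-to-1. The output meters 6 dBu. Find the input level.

17 dBu

The compressed level sits 6 − 5 = 1 dB over threshold.
Before 12:1 compression the overshoot was 1 × 12 = 12 dB, so input = 5 + 12 = 17 dBu.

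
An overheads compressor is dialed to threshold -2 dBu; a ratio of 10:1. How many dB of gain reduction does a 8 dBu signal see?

9 dB

8 dBu exceeds the threshold by 10 dB.
At 10:1, output sits 10/10 = 1 dB above threshold.
Gain reduction = 10 − 1 = 9 dB.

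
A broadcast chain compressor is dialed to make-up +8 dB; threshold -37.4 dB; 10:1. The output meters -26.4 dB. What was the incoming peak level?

-7.4 dB

Before make-up, the level was -26.4 − 8 = -34.4 dB.
Post-compression overshoot = -34.4 − (-37.4) = 3 dB.
Before 10:1 compression the overshoot was 3 × 10 = 30 dB, so input = -37.4 + 30 = -7.4 dB.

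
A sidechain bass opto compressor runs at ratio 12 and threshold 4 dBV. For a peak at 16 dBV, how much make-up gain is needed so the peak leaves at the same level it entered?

11 dB

The peak compresses to 4 + 12/12 = 5 dBV.
To reach 16 dBV requires 16 − 5 = 11 dB of make-up.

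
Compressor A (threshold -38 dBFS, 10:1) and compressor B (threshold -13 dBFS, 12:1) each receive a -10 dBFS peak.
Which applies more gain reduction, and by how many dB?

A: 28 dB over, compressed to 2.8 dB over, so 25.2 dB of GR.
B: 3 dB over, compressed to 0.25 dB over, so 2.75 dB of GR.
A reduces 22.45 dB more.

A, by 22.45 dB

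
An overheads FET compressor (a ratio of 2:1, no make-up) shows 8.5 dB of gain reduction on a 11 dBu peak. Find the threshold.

-6 dBu

Gain reduction = 11 − 2.5 = 8.5 dB; output overshoot = GR / (R − 1) = 8.5 / 1 = 8.5 dB.
Threshold = output − output overshoot = 2.5 − 8.5 = -6 dBu.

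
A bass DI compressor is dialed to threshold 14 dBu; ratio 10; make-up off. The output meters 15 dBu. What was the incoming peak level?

The compressed level sits 15 − 14 = 1 dB over threshold.
Before 10:1 compression the overshoot was 1 × 10 = 10 dB, so input = 14 + 10 = 24 dBu.

24 dBu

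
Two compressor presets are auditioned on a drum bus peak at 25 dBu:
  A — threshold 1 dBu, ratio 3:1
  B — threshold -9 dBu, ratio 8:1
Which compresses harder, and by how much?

A: overshoot 24 dB → output overshoot 8 dB → GR 16 dB.
B: overshoot 34 dB → output overshoot 4.25 dB → GR 29.75 dB.
Difference: 13.75 dB in favour of B.

B, by 13.75 dB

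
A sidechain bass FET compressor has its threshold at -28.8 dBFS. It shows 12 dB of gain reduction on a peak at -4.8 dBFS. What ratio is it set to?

Input overshoot = -4.8 − (-28.8) = 24 dB.
Output overshoot = 24 − 12 = 12 dB.
Ratio = input overshoot / output overshoot = 24 / 12 = 2.

2:1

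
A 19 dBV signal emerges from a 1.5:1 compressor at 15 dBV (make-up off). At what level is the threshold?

Let T be the threshold. Output overshoot = (input overshoot)/R, so 15 − T = (19 − T)/1.5.
1.5·(15 − T) = 19 − T → 0.5·T = 22.5 − 19 = 3.5.
T = 3.5/0.5 = 7 dBV.

7 dBV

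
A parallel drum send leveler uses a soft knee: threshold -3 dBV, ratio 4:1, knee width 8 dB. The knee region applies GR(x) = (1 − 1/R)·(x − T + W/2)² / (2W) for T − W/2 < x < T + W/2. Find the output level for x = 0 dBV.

-2.296875 dBV

x − T + W/2 = 0 − (-3) + 4 = 7.
GR = (1 − 1/4) × 7² / 16 = 0.75 × 49 / 16 = 2.296875 dB.
Output = 0 − 2.296875 = -2.296875 dBV.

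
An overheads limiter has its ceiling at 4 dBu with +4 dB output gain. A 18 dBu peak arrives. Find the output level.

The limiter clamps the peak to its 4 dBu ceiling.
Output gain then adds 4 dB: 4 + 4 = 8 dBu.

8 dBu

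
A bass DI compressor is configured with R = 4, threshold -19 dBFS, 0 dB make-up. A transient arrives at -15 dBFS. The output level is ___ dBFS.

-15 dBFS sits 4 dB over threshold.
4:1 compression reduces that to 4/4 = 1 dB over.
So the level is -19 + 1 = -18 dBFS.

-18 dBFS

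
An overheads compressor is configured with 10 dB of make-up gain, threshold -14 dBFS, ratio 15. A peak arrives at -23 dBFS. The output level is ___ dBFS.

-23 dBFS is 9 dB below the -14 dBFS threshold, so no gain reduction is applied.
Make-up gain adds 10 dB: -23 + 10 = -13 dBFS.

-13 dBFS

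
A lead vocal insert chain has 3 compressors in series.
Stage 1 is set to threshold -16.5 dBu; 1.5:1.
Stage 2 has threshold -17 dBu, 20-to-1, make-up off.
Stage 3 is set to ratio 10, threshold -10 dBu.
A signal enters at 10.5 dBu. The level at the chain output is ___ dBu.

-16.075 dBu

Stage 1: 10.5 dBu is 27 dB over -16.5 dBu; at 1.5:1 that becomes 18 dB over, giving 1.5 dBu.
Stage 2: 18.5 dB above -17 dBu, reduced 20:1 to 0.925 dB above → -16.075 dBu.
Stage 3: -16.075 dBu is at or below the -10 dBu threshold — no compression; output -16.075 dBu.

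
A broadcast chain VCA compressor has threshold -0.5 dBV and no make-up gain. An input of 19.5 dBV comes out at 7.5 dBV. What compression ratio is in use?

Input overshoot = 19.5 − (-0.5) = 20 dB; output overshoot = 7.5 − (-0.5) = 8 dB.
Ratio = 20 / 8 = 2.5.

2.5:1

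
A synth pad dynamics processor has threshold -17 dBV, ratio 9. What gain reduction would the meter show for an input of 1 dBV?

16 dB

The signal is 18 dB above threshold.
A 9:1 ratio leaves 2 dB of that excess.
Gain reduction = 18 − 2 = 16 dB.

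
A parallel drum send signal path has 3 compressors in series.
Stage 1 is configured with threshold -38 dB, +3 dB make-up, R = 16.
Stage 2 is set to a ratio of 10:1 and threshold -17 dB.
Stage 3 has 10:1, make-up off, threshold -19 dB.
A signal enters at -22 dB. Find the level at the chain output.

-34 dB

Stage 1: overshoot 16 dB → 16/16 = 1 dB → -37 dB; +3 dB make-up → -34 dB.
Stage 2: below threshold (-34 ≤ -17); passes unchanged; output -34 dB.
Stage 3: -34 dB is at or below the -19 dB threshold — no compression; output -34 dB.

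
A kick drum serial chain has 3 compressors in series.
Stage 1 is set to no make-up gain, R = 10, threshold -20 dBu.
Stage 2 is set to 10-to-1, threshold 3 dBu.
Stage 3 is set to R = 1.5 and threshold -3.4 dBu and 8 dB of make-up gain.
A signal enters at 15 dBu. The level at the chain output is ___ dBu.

-8.5 dBu

Stage 1: overshoot 35 dB → 35/10 = 3.5 dB → -16.5 dBu.
Stage 2: below threshold (-16.5 ≤ 3); passes unchanged; output -16.5 dBu.
Stage 3: -16.5 dBu ≤ -3.4 dBu, so stage 3 doesn't engage; make-up brings it to -8.5 dBu.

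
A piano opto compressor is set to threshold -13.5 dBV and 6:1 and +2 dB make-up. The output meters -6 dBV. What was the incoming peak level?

Remove make-up: -6 − 2 = -8 dBV.
The compressed level sits -8 − (-13.5) = 5.5 dB over threshold.
Input overshoot = R × output overshoot = 33 dB → input = -13.5 + 33 = 19.5 dBV.

19.5 dBV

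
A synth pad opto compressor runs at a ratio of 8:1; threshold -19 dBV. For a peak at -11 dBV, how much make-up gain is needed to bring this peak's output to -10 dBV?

8 dB

The peak compresses to -19 + 8/8 = -18 dBV.
To reach -10 dBV requires -10 − (-18) = 8 dB of make-up.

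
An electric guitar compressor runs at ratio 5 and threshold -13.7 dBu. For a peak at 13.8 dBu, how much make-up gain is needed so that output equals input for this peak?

Overshoot 27.5 dB → 27.5/5 = 5.5 dB after compression, so the compressed level is -13.7 + 5.5 = -8.2 dBu.
Make-up = target − compressed = 13.8 − (-8.2) = 22 dB.

22 dB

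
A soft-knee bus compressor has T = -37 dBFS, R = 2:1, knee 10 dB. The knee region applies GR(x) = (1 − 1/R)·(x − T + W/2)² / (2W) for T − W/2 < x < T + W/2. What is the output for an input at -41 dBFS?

-41.025 dBFS

x − T + W/2 = -41 − (-37) + 5 = 1.
GR = (1 − 1/2) × 1² / 20 = 0.5 × 1 / 20 = 0.025 dB.
Output = -41 − 0.025 = -41.025 dBFS.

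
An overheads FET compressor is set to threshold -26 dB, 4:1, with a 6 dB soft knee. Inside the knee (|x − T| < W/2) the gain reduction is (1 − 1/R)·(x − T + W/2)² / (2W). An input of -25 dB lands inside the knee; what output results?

-26 dB

x − T + W/2 = -25 − (-26) + 3 = 4.
GR = (1 − 1/4) × 4² / 12 = 0.75 × 16 / 12 = 1 dB.
Output = -25 − 1 = -26 dB.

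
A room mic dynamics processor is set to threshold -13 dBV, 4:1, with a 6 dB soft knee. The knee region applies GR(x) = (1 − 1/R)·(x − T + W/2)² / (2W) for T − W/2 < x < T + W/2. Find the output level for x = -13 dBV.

-13.5625 dBV

x − T + W/2 = -13 − (-13) + 3 = 3.
GR = (1 − 1/4) × 3² / 12 = 0.75 × 9 / 12 = 0.5625 dB.
Output = -13 − 0.5625 = -13.5625 dBV.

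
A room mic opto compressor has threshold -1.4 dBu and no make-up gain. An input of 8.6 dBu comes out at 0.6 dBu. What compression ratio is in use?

5:1

Input overshoot = 8.6 − (-1.4) = 10 dB; output overshoot = 0.6 − (-1.4) = 2 dB.
Ratio = 10 / 2 = 5.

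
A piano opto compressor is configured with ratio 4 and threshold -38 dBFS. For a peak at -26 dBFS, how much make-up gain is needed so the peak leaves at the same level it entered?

Overshoot 12 dB → 12/4 = 3 dB after compression, so the compressed level is -38 + 3 = -35 dBFS.
Make-up = target − compressed = -26 − (-35) = 9 dB.

9 dB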